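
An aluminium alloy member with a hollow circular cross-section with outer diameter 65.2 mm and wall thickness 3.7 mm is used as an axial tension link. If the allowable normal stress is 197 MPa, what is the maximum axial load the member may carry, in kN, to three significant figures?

141 kN

A = 714.9 mm².
P_max = σ_allow · A = 197 · 714.9 = 140800 N = 140.8 kN.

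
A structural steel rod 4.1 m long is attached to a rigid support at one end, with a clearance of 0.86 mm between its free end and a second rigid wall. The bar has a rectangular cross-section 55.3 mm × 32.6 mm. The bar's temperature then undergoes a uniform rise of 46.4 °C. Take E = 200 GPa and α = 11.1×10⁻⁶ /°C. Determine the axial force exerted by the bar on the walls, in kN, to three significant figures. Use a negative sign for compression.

-110 kN

Free thermal expansion αLΔT = 11.1e-6 · 4100 · 46.4 = 2.112 mm.
The walls engage after the gap closes; constrained expansion = 2.112 − 0.86 = 1.252 mm.
The walls impose strain ε = −(1.252)/4100 = -3.0528e-04; σ = Eε = 200000 · -3.0528e-04 = -61.06 MPa.
Wall reaction R = σ·A = -61.06·1803 = -110100 N = -110.1 kN.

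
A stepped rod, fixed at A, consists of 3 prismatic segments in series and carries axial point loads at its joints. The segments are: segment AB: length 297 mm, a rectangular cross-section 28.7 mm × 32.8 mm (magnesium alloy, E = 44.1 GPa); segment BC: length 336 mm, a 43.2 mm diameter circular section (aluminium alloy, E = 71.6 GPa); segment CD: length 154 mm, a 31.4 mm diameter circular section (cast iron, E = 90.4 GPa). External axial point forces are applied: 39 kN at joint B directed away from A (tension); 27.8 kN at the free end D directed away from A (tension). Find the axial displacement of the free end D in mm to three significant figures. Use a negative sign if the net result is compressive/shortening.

0.628 mm

Internal axial forces (sectioning from the free end, tension +): N_CD = 27.8 kN, N_BC = 27.8 kN, N_AB = 66.8 kN.
A_AB = 941.4 mm².
A_BC = 1466 mm².
A_CD = 774.4 mm².
δ_AB = 66800·297/(941.4·44100) = 0.4779 mm
δ_BC = 27800·336/(1466·71600) = 0.089 mm
δ_CD = 27800·154/(774.4·90400) = 0.06116 mm
δ = Σδ_i = 0.6281 mm.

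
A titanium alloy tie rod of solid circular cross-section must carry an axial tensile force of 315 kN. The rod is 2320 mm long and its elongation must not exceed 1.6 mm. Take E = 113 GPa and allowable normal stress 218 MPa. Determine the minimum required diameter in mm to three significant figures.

71.7 mm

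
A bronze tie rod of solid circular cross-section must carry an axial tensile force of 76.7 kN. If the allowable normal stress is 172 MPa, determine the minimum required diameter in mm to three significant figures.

Required area A ≥ P/σ_allow = 76700/172 = 445.9 mm².
For a solid circular section, d ≥ √(4A/π) = 23.83 mm.

23.8 mm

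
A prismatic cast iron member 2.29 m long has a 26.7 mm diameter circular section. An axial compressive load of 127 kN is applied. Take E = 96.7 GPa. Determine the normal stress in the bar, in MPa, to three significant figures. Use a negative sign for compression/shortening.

-227 MPa

A = 559.9 mm².
σ = N/A = -127000/559.9 = -226.8 MPa.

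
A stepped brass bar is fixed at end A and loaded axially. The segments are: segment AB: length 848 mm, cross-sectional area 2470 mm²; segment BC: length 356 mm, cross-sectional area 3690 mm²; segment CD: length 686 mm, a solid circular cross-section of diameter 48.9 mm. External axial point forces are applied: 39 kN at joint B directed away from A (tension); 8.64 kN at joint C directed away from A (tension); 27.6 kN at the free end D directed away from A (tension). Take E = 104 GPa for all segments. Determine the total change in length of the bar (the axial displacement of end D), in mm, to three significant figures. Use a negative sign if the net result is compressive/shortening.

0.379 mm

Internal axial forces (sectioning from the free end, tension +): N_CD = 27.6 kN, N_BC = 36.24 kN, N_AB = 75.24 kN.
A_CD = 1878 mm².
δ_AB = 75240·848/(2470·104000) = 0.2484 mm
δ_BC = 36240·356/(3690·104000) = 0.03362 mm
δ_CD = 27600·686/(1878·104000) = 0.09694 mm
δ = Σδ_i = 0.3789 mm.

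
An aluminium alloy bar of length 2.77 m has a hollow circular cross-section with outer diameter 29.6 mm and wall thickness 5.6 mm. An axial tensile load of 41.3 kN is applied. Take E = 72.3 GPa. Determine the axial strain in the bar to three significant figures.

A = 422.2 mm².
σ = N/A = 97.81 MPa; ε = σ/E = 97.81/72300 = 1.353e-03.

0.00135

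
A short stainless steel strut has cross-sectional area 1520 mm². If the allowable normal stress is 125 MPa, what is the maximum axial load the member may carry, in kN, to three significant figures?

190 kN

P_max = σ_allow · A = 125 · 1520 = 190000 N = 190 kN.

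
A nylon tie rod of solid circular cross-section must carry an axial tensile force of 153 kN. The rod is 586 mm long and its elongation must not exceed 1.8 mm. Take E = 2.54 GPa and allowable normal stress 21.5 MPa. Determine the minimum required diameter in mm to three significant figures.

158 mm

Required area A ≥ P/σ_allow = 153000/21.5 = 7116 mm².
For a solid circular section, d ≥ √(4A/π) = 95.19 mm.
Elongation limit: A ≥ PL/(Eδ_allow) = 153000·586/(2540·1.8) = 19610 mm² ⇒ d ≥ 158 mm.
The elongation limit governs.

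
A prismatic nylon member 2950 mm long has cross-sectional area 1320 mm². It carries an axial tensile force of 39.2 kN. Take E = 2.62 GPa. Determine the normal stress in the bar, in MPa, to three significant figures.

29.7 MPa

σ = N/A = 39200/1320 = 29.7 MPa.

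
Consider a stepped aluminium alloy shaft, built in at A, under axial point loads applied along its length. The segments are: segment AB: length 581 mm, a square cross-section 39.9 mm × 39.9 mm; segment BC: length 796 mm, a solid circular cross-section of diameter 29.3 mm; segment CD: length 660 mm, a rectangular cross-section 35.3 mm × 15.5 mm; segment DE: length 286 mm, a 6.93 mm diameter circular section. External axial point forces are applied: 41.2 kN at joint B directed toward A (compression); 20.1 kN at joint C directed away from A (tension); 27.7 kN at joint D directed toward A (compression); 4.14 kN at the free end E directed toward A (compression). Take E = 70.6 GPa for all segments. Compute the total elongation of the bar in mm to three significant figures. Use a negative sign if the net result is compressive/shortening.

Internal axial forces (sectioning from the free end, tension +): N_DE = -4.14 kN, N_CD = -31.84 kN, N_BC = -11.74 kN, N_AB = -52.94 kN.
A_AB = 1592 mm².
A_BC = 674.3 mm².
A_CD = 547.1 mm².
A_DE = 37.72 mm².
δ_AB = -52940·581/(1592·70600) = -0.2737 mm
δ_BC = -11740·796/(674.3·70600) = -0.1963 mm
δ_CD = -31840·660/(547.1·70600) = -0.544 mm
δ_DE = -4140·286/(37.72·70600) = -0.4446 mm
δ = Σδ_i = -1.459 mm.

-1.46 mm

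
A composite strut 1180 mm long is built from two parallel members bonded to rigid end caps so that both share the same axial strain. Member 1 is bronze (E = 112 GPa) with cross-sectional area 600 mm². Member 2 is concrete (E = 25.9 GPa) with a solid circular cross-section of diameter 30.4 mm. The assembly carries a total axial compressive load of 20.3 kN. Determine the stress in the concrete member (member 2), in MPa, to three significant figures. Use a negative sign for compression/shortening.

-6.11 MPa

A_2 = 725.8 mm².
Equal strain + equilibrium ⇒ each member carries load in proportion to AE: A₁E₁ = 67200000 N, A₂E₂ = 18800000 N, ΣAE = 86000000 N.
σ₂ = P·E₂/ΣAE = -20300·25900/86000000 = -6.114 MPa.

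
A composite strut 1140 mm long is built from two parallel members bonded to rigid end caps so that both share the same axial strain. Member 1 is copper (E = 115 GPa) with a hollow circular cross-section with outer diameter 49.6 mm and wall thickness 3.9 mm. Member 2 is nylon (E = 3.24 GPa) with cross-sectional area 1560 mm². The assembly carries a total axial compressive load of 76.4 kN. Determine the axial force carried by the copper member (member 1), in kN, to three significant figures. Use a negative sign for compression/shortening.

A_1 = 559.9 mm².
Equal strain + equilibrium ⇒ each member carries load in proportion to AE: A₁E₁ = 64390000 N, A₂E₂ = 5054000 N, ΣAE = 69450000 N.
F₁ = P·A₁E₁/ΣAE = -76400·64390000/69450000 = -70840 N.

-70.8 kN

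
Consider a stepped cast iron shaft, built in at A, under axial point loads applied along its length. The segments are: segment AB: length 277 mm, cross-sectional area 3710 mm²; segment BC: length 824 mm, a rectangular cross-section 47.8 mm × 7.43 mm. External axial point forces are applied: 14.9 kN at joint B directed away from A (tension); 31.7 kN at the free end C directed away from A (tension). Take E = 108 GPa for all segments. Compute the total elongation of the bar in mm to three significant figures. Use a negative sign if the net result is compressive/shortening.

Internal axial forces (sectioning from the free end, tension +): N_BC = 31.7 kN, N_AB = 46.6 kN.
A_BC = 355.2 mm².
δ_AB = 46600·277/(3710·108000) = 0.03222 mm
δ_BC = 31700·824/(355.2·108000) = 0.681 mm
δ = Σδ_i = 0.7132 mm.

0.713 mm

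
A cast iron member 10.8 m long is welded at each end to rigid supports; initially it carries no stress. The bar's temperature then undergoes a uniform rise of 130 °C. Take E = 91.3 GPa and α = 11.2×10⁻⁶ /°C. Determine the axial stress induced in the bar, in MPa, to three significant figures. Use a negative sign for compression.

-133 MPa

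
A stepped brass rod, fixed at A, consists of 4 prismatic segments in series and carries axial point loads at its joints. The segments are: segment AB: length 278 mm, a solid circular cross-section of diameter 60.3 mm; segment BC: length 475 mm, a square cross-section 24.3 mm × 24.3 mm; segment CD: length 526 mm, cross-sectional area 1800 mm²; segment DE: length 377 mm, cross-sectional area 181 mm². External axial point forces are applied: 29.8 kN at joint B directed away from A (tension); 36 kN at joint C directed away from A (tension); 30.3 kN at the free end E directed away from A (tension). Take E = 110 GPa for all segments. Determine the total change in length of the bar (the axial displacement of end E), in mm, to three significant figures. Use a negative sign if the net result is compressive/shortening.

Internal axial forces (sectioning from the free end, tension +): N_DE = 30.3 kN, N_CD = 30.3 kN, N_BC = 66.3 kN, N_AB = 96.1 kN.
A_AB = 2856 mm².
A_BC = 590.5 mm².
δ_AB = 96100·278/(2856·110000) = 0.08505 mm
δ_BC = 66300·475/(590.5·110000) = 0.4848 mm
δ_CD = 30300·526/(1800·110000) = 0.08049 mm
δ_DE = 30300·377/(181·110000) = 0.5737 mm
δ = Σδ_i = 1.224 mm.

1.22 mm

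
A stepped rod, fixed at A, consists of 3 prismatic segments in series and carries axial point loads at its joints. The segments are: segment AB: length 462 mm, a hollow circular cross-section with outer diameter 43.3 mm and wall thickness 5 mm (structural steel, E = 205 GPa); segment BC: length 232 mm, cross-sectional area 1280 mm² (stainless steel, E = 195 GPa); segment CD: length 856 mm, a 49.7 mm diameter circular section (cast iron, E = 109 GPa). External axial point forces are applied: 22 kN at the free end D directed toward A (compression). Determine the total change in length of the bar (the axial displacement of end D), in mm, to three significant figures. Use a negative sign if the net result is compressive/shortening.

-0.192 mm

Internal axial forces (sectioning from the free end, tension +): N_CD = -22 kN, N_BC = -22 kN, N_AB = -22 kN.
A_AB = 601.6 mm².
A_CD = 1940 mm².
δ_AB = -22000·462/(601.6·205000) = -0.08241 mm
δ_BC = -22000·232/(1280·195000) = -0.02045 mm
δ_CD = -22000·856/(1940·109000) = -0.08906 mm
δ = Σδ_i = -0.1919 mm.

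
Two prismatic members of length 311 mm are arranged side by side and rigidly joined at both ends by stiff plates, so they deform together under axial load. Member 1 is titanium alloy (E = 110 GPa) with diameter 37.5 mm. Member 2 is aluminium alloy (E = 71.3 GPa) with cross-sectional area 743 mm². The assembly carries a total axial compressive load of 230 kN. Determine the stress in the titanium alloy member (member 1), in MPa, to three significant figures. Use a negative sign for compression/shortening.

-145 MPa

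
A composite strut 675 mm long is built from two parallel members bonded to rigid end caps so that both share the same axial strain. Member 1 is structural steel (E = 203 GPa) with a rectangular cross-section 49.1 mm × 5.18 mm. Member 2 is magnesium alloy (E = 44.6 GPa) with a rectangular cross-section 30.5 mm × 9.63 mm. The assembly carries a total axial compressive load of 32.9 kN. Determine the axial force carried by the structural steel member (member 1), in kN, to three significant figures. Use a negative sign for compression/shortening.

A_1 = 254.3 mm².
A_2 = 293.7 mm².
Equal strain + equilibrium ⇒ each member carries load in proportion to AE: A₁E₁ = 51630000 N, A₂E₂ = 13100000 N, ΣAE = 64730000 N.
F₁ = P·A₁E₁/ΣAE = -32900·51630000/64730000 = -26240 N.

-26.2 kN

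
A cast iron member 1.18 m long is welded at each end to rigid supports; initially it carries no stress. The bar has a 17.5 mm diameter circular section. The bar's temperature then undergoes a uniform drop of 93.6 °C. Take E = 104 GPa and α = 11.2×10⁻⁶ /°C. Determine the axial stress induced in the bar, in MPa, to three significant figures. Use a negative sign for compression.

109 MPa

Free thermal expansion αLΔT = 11.2e-6 · 1180 · -93.6 = -1.237 mm.
The walls impose strain ε = −(-1.237)/1180 = 1.0483e-03; σ = Eε = 104000 · 1.0483e-03 = 109 MPa.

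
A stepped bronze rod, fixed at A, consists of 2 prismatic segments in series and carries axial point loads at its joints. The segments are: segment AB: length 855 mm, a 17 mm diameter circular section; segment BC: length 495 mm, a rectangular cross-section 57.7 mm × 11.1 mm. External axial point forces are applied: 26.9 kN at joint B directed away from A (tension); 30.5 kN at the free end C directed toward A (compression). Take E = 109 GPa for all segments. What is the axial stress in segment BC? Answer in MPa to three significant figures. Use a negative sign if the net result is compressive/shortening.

Internal axial forces (sectioning from the free end, tension +): N_BC = -30.5 kN, N_AB = -3.6 kN.
A_BC = 640.5 mm².
σ_BC = N_BC/A_BC = -30500/640.5 = -47.62 MPa.

-47.6 MPa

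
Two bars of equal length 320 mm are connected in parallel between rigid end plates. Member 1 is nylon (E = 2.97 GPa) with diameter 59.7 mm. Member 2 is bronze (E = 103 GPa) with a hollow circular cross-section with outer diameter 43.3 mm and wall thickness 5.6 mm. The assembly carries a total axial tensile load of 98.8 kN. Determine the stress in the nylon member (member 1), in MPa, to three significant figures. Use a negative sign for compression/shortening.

3.83 MPa

A_1 = 2799 mm².
A_2 = 663.3 mm².
Equal strain + equilibrium ⇒ each member carries load in proportion to AE: A₁E₁ = 8314000 N, A₂E₂ = 68320000 N, ΣAE = 76630000 N.
σ₁ = P·E₁/ΣAE = 98800·2970/76630000 = 3.829 MPa.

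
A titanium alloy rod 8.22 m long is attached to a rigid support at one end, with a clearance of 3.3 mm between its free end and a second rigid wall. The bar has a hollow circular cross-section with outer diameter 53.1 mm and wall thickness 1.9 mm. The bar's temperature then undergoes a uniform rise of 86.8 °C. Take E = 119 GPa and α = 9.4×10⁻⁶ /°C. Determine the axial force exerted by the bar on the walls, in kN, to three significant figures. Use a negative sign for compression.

-15.1 kN

Free thermal expansion αLΔT = 9.4e-6 · 8220 · 86.8 = 6.707 mm.
The walls engage after the gap closes; constrained expansion = 6.707 − 3.3 = 3.407 mm.
The walls impose strain ε = −(3.407)/8220 = -4.1446e-04; σ = Eε = 119000 · -4.1446e-04 = -49.32 MPa.
Wall reaction R = σ·A = -49.32·305.6 = -15070 N = -15.07 kN.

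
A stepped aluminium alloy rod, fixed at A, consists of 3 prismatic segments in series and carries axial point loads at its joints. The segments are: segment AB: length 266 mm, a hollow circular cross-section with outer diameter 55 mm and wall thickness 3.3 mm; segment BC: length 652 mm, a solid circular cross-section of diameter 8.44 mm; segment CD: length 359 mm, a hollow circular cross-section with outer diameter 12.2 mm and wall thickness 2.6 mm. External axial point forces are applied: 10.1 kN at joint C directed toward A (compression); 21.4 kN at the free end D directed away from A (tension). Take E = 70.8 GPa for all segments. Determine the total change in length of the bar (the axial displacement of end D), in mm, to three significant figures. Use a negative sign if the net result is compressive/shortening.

Internal axial forces (sectioning from the free end, tension +): N_CD = 21.4 kN, N_BC = 11.3 kN, N_AB = 11.3 kN.
A_AB = 536 mm².
A_BC = 55.95 mm².
A_CD = 78.41 mm².
δ_AB = 11300·266/(536·70800) = 0.07921 mm
δ_BC = 11300·652/(55.95·70800) = 1.86 mm
δ_CD = 21400·359/(78.41·70800) = 1.384 mm
δ = Σδ_i = 3.323 mm.

3.32 mm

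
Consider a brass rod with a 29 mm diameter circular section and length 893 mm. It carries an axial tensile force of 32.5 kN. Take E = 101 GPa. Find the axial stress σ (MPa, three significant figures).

49.2 MPa

A = 660.5 mm².
σ = N/A = 32500/660.5 = 49.2 MPa.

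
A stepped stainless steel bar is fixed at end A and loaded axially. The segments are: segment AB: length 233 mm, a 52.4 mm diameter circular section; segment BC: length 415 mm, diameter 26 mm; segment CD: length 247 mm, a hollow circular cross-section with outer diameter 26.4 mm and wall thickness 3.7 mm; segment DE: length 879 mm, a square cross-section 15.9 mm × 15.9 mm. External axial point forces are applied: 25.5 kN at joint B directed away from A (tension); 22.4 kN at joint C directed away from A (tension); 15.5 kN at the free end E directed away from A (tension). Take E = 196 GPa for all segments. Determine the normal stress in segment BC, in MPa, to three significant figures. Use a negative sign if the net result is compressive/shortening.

Internal axial forces (sectioning from the free end, tension +): N_DE = 15.5 kN, N_CD = 15.5 kN, N_BC = 37.9 kN, N_AB = 63.4 kN.
A_BC = 530.9 mm².
σ_BC = N_BC/A_BC = 37900/530.9 = 71.38 MPa.

71.4 MPa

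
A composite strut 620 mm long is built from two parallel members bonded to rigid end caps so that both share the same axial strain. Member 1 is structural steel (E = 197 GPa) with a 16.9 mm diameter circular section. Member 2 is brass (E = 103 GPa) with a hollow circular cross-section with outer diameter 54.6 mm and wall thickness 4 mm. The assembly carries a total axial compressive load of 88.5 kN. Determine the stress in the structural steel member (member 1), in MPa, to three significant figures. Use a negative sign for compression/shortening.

-159 MPa

A_1 = 224.3 mm².
A_2 = 635.9 mm².
Equal strain + equilibrium ⇒ each member carries load in proportion to AE: A₁E₁ = 44190000 N, A₂E₂ = 65490000 N, ΣAE = 109700000 N.
σ₁ = P·E₁/ΣAE = -88500·197000/109700000 = -159 MPa.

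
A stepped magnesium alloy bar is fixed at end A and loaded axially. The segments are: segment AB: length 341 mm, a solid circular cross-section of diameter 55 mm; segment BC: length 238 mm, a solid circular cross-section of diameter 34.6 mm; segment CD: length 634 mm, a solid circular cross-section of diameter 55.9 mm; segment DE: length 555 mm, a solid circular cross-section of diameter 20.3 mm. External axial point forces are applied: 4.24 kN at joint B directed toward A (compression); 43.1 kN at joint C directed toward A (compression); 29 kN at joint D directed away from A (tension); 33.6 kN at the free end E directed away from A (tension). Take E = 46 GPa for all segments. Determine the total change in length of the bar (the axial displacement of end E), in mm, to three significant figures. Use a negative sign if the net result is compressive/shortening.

Internal axial forces (sectioning from the free end, tension +): N_DE = 33.6 kN, N_CD = 62.6 kN, N_BC = 19.5 kN, N_AB = 15.26 kN.
A_AB = 2376 mm².
A_BC = 940.2 mm².
A_CD = 2454 mm².
A_DE = 323.7 mm².
δ_AB = 15260·341/(2376·46000) = 0.04761 mm
δ_BC = 19500·238/(940.2·46000) = 0.1073 mm
δ_CD = 62600·634/(2454·46000) = 0.3516 mm
δ_DE = 33600·555/(323.7·46000) = 1.253 mm
δ = Σδ_i = 1.759 mm.

1.76 mm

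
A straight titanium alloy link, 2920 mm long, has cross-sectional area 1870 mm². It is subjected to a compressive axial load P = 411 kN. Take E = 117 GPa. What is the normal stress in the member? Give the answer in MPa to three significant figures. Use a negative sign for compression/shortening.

-220 MPa

σ = N/A = -411000/1870 = -219.8 MPa.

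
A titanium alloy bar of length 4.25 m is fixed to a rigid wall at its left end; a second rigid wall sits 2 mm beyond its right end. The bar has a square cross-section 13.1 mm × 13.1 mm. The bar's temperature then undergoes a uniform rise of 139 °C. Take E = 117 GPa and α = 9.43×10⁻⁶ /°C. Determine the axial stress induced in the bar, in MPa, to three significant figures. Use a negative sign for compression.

Free thermal expansion αLΔT = 9.43e-6 · 4250 · 139 = 5.571 mm.
The walls engage after the gap closes; constrained expansion = 5.571 − 2 = 3.571 mm.
The walls impose strain ε = −(3.571)/4250 = -8.4018e-04; σ = Eε = 117000 · -8.4018e-04 = -98.3 MPa.

-98.3 MPa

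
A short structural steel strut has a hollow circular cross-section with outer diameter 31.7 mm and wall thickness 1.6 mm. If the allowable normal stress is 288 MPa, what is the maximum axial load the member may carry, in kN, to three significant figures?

A = 151.3 mm².
P_max = σ_allow · A = 288 · 151.3 = 43570 N = 43.57 kN.

43.6 kN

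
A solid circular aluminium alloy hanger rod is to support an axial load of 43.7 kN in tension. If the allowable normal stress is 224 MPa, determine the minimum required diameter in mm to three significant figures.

Required area A ≥ P/σ_allow = 43700/224 = 195.1 mm².
For a solid circular section, d ≥ √(4A/π) = 15.76 mm.

15.8 mm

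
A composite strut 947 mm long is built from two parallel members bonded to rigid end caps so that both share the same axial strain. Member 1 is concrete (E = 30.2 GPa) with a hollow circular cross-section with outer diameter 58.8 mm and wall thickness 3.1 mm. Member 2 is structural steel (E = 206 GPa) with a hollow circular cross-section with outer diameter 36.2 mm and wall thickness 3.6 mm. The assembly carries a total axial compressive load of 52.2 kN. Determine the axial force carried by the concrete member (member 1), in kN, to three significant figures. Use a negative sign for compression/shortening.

-9.26 kN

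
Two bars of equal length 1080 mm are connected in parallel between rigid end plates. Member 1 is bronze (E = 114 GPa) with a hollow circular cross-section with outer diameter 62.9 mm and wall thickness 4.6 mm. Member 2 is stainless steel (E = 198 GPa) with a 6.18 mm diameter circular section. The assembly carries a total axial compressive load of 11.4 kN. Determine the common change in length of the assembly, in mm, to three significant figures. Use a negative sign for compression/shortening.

-0.121 mm

A_1 = 842.5 mm².
A_2 = 30 mm².
Equal strain + equilibrium ⇒ each member carries load in proportion to AE: A₁E₁ = 96050000 N, A₂E₂ = 5939000 N, ΣAE = 102000000 N.
δ = PL/ΣAE = -11400·1080/102000000 = -0.1207 mm.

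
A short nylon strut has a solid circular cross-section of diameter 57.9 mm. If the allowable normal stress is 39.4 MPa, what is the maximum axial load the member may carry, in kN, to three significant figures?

104 kN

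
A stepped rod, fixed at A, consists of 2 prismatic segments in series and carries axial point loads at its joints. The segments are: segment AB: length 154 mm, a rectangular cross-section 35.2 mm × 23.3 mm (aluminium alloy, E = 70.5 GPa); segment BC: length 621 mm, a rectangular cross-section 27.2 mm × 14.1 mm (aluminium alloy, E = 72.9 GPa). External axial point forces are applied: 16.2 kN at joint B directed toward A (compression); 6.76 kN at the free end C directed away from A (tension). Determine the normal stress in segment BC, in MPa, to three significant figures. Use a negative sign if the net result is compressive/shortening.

Internal axial forces (sectioning from the free end, tension +): N_BC = 6.76 kN, N_AB = -9.44 kN.
A_BC = 383.5 mm².
σ_BC = N_BC/A_BC = 6760/383.5 = 17.63 MPa.

17.6 MPa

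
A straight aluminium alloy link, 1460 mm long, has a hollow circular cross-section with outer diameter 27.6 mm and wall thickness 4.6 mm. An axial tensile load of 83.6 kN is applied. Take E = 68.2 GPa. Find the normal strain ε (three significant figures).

A = 332.4 mm².
σ = N/A = 251.5 MPa; ε = σ/E = 251.5/68200 = 3.688e-03.

0.00369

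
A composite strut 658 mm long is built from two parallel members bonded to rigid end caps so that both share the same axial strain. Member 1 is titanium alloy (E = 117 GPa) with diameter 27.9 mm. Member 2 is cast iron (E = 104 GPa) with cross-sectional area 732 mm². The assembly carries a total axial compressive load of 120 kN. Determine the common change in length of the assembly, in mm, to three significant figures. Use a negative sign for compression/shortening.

-0.535 mm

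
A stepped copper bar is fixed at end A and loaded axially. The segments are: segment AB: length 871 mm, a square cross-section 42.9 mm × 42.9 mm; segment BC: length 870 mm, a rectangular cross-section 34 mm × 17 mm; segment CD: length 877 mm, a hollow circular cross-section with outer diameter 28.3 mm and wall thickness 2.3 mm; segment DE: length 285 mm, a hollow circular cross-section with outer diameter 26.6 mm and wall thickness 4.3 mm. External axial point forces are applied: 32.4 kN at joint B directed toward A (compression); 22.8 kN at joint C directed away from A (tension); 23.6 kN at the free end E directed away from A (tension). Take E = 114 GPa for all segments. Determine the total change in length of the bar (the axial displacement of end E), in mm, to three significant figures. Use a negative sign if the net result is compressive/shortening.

1.83 mm

Internal axial forces (sectioning from the free end, tension +): N_DE = 23.6 kN, N_CD = 23.6 kN, N_BC = 46.4 kN, N_AB = 14 kN.
A_AB = 1840 mm².
A_BC = 578 mm².
A_CD = 187.9 mm².
A_DE = 301.2 mm².
δ_AB = 14000·871/(1840·114000) = 0.05812 mm
δ_BC = 46400·870/(578·114000) = 0.6126 mm
δ_CD = 23600·877/(187.9·114000) = 0.9664 mm
δ_DE = 23600·285/(301.2·114000) = 0.1959 mm
δ = Σδ_i = 1.833 mm.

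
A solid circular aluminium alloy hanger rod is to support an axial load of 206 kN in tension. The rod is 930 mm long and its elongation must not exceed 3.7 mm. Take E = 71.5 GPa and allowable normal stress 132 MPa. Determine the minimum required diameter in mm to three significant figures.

Required area A ≥ P/σ_allow = 206000/132 = 1561 mm².
For a solid circular section, d ≥ √(4A/π) = 44.58 mm.
Elongation limit: A ≥ PL/(Eδ_allow) = 206000·930/(71500·3.7) = 724.2 mm² ⇒ d ≥ 30.37 mm.
The stress limit governs.

44.6 mm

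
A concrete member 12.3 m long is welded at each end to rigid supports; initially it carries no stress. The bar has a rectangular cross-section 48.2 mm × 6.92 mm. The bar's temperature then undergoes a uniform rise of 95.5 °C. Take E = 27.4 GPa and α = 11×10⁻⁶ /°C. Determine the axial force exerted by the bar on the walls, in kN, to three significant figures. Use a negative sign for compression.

Free thermal expansion αLΔT = 11e-6 · 12300 · 95.5 = 12.92 mm.
The walls impose strain ε = −(12.92)/12300 = -1.0505e-03; σ = Eε = 27400 · -1.0505e-03 = -28.78 MPa.
Wall reaction R = σ·A = -28.78·333.5 = -9601 N = -9.601 kN.

-9.60 kN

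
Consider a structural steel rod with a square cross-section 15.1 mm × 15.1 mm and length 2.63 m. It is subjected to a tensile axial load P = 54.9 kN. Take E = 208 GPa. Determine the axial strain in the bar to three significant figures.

0.00116

A = 228 mm².
σ = N/A = 240.8 MPa; ε = σ/E = 240.8/208000 = 1.158e-03.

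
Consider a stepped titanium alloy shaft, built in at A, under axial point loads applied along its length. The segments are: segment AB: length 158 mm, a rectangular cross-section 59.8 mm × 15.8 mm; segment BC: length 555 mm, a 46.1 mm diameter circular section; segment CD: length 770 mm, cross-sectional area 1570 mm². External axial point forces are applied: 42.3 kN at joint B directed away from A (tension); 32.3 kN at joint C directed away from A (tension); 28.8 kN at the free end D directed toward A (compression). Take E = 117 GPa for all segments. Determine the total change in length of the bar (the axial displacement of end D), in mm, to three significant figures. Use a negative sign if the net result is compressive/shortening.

-0.0453 mm

Internal axial forces (sectioning from the free end, tension +): N_CD = -28.8 kN, N_BC = 3.5 kN, N_AB = 45.8 kN.
A_AB = 944.8 mm².
A_BC = 1669 mm².
δ_AB = 45800·158/(944.8·117000) = 0.06546 mm
δ_BC = 3500·555/(1669·117000) = 0.009947 mm
δ_CD = -28800·770/(1570·117000) = -0.1207 mm
δ = Σδ_i = -0.04532 mm.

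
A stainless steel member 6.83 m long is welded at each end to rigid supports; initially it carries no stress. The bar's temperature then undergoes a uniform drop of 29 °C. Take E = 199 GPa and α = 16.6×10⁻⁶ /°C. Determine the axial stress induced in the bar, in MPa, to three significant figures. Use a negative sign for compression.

95.8 MPa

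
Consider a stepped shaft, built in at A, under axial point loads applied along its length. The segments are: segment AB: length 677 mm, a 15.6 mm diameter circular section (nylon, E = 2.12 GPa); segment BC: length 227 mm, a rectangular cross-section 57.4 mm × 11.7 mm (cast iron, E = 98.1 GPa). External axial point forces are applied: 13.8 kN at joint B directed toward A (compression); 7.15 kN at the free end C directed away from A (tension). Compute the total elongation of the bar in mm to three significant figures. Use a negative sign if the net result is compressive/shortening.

Internal axial forces (sectioning from the free end, tension +): N_BC = 7.15 kN, N_AB = -6.65 kN.
A_AB = 191.1 mm².
A_BC = 671.6 mm².
δ_AB = -6650·677/(191.1·2120) = -11.11 mm
δ_BC = 7150·227/(671.6·98100) = 0.02464 mm
δ = Σδ_i = -11.09 mm.

-11.1 mm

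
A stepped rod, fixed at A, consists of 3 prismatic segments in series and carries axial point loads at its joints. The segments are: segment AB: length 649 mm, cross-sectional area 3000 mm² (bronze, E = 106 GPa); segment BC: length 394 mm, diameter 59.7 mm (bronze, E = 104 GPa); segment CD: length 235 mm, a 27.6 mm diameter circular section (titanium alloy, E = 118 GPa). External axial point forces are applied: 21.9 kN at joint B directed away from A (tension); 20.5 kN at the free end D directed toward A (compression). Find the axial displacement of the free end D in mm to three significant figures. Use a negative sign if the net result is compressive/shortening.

-0.0931 mm

Internal axial forces (sectioning from the free end, tension +): N_CD = -20.5 kN, N_BC = -20.5 kN, N_AB = 1.4 kN.
A_BC = 2799 mm².
A_CD = 598.3 mm².
δ_AB = 1400·649/(3000·106000) = 0.002857 mm
δ_BC = -20500·394/(2799·104000) = -0.02774 mm
δ_CD = -20500·235/(598.3·118000) = -0.06824 mm
δ = Σδ_i = -0.09313 mm.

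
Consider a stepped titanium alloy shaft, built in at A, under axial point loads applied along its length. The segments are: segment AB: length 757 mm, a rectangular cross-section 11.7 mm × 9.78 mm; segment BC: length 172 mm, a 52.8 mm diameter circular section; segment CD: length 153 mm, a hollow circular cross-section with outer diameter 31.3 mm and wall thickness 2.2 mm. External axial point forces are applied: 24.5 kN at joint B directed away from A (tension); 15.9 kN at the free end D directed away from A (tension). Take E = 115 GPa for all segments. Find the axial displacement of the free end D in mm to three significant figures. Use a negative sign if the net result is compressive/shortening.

2.44 mm

Internal axial forces (sectioning from the free end, tension +): N_CD = 15.9 kN, N_BC = 15.9 kN, N_AB = 40.4 kN.
A_AB = 114.4 mm².
A_BC = 2190 mm².
A_CD = 201.1 mm².
δ_AB = 40400·757/(114.4·115000) = 2.324 mm
δ_BC = 15900·172/(2190·115000) = 0.01086 mm
δ_CD = 15900·153/(201.1·115000) = 0.1052 mm
δ = Σδ_i = 2.44 mm.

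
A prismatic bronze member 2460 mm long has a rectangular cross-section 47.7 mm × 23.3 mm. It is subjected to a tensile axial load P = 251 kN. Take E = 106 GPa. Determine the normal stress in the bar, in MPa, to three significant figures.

226 MPa

A = 1111 mm².
σ = N/A = 251000/1111 = 225.8 MPa.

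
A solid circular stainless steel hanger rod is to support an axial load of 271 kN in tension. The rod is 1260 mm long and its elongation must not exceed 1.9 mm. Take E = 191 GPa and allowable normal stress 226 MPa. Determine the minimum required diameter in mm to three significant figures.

39.1 mm

Required area A ≥ P/σ_allow = 271000/226 = 1199 mm².
For a solid circular section, d ≥ √(4A/π) = 39.07 mm.
Elongation limit: A ≥ PL/(Eδ_allow) = 271000·1260/(191000·1.9) = 940.9 mm² ⇒ d ≥ 34.61 mm.
The stress limit governs.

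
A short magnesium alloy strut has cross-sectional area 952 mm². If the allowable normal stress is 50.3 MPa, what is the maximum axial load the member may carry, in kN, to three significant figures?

47.9 kN

P_max = σ_allow · A = 50.3 · 952 = 47890 N = 47.89 kN.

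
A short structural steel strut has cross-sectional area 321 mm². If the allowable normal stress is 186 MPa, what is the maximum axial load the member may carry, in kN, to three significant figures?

P_max = σ_allow · A = 186 · 321 = 59710 N = 59.71 kN.

59.7 kN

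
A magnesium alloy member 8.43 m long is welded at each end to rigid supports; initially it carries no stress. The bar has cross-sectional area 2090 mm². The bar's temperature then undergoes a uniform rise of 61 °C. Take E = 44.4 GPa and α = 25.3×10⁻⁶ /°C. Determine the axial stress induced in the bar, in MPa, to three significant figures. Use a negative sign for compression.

-68.5 MPa

Free thermal expansion αLΔT = 25.3e-6 · 8430 · 61 = 13.01 mm.
The walls impose strain ε = −(13.01)/8430 = -1.5433e-03; σ = Eε = 44400 · -1.5433e-03 = -68.52 MPa.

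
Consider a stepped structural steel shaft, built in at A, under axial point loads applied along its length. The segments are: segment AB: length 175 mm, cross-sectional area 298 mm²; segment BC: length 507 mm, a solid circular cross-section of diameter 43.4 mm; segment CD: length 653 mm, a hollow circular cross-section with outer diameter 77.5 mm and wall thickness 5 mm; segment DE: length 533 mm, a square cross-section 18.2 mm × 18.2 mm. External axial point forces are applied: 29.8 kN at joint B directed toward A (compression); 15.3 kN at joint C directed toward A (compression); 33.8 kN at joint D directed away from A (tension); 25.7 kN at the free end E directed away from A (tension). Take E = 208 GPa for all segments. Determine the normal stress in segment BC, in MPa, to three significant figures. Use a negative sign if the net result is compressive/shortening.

Internal axial forces (sectioning from the free end, tension +): N_DE = 25.7 kN, N_CD = 59.5 kN, N_BC = 44.2 kN, N_AB = 14.4 kN.
A_BC = 1479 mm².
σ_BC = N_BC/A_BC = 44200/1479 = 29.88 MPa.

29.9 MPa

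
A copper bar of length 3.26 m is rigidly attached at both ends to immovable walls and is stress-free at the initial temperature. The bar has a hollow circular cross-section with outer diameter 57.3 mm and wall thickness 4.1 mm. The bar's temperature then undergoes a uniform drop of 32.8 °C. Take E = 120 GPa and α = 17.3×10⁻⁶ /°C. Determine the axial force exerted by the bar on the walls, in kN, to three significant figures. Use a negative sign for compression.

46.7 kN

Free thermal expansion αLΔT = 17.3e-6 · 3260 · -32.8 = -1.85 mm.
The walls impose strain ε = −(-1.85)/3260 = 5.6744e-04; σ = Eε = 120000 · 5.6744e-04 = 68.09 MPa.
Wall reaction R = σ·A = 68.09·685.2 = 46660 N = 46.66 kN.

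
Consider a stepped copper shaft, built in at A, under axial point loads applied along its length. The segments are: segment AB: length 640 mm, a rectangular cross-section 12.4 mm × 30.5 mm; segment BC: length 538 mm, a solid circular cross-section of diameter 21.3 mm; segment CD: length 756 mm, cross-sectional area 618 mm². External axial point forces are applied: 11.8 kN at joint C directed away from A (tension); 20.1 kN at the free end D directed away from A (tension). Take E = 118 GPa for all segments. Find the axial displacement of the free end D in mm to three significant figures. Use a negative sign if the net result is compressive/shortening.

1.07 mm

Internal axial forces (sectioning from the free end, tension +): N_CD = 20.1 kN, N_BC = 31.9 kN, N_AB = 31.9 kN.
A_AB = 378.2 mm².
A_BC = 356.3 mm².
δ_AB = 31900·640/(378.2·118000) = 0.4575 mm
δ_BC = 31900·538/(356.3·118000) = 0.4082 mm
δ_CD = 20100·756/(618·118000) = 0.2084 mm
δ = Σδ_i = 1.074 mm.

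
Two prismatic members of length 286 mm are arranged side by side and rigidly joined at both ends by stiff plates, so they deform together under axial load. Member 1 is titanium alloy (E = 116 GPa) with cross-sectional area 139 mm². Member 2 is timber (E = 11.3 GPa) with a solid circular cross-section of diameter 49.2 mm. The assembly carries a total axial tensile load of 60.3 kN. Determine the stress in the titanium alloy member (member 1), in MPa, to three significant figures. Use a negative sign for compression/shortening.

A_2 = 1901 mm².
Equal strain + equilibrium ⇒ each member carries load in proportion to AE: A₁E₁ = 16120000 N, A₂E₂ = 21480000 N, ΣAE = 37610000 N.
σ₁ = P·E₁/ΣAE = 60300·116000/37610000 = 186 MPa.

186 MPa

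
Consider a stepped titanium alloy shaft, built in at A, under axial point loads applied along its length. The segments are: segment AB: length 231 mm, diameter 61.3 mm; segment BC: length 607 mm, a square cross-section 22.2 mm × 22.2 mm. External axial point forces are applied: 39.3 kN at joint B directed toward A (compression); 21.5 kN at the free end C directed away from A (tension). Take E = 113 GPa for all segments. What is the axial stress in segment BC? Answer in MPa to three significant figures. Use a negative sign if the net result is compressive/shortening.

Internal axial forces (sectioning from the free end, tension +): N_BC = 21.5 kN, N_AB = -17.8 kN.
A_BC = 492.8 mm².
σ_BC = N_BC/A_BC = 21500/492.8 = 43.62 MPa.

43.6 MPa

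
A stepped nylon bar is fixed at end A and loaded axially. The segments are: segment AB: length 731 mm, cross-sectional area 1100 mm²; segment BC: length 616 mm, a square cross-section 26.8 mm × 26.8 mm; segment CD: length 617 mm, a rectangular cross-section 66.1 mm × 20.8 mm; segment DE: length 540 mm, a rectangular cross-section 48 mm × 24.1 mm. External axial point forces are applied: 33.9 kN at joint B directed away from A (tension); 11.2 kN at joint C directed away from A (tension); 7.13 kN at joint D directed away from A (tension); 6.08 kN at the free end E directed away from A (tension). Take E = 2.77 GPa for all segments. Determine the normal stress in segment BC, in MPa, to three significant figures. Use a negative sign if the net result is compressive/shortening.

Internal axial forces (sectioning from the free end, tension +): N_DE = 6.08 kN, N_CD = 13.21 kN, N_BC = 24.41 kN, N_AB = 58.31 kN.
A_BC = 718.2 mm².
σ_BC = N_BC/A_BC = 24410/718.2 = 33.99 MPa.

34.0 MPa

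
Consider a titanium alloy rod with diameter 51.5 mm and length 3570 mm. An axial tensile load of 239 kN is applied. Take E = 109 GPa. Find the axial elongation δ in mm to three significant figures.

3.76 mm

A = 2083 mm².
δ_mech = NL/(AE) = 239000·3570/(2083·109000) = 3.758 mm.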